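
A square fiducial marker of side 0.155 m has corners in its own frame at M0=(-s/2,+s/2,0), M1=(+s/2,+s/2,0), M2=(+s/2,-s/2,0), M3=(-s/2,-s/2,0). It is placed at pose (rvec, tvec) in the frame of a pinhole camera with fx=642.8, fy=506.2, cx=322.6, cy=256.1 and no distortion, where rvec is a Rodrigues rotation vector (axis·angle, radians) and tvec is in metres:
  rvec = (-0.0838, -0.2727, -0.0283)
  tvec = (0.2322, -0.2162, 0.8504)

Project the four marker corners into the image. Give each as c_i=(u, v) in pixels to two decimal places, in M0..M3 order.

c0=(448.01, 171.43) c1=(552.80, 174.03) c2=(545.13, 86.10) c3=(441.49, 79.13)

Intrinsics K: fx=642.8, fy=506.2, cx=322.6, cy=256.1
Marker side s = 0.155 m; corners in marker frame (Z=0):
  M0 = (-0.0775, +0.0775, 0)
  M1 = (+0.0775, +0.0775, 0)
  M2 = (+0.0775, -0.0775, 0)
  M3 = (-0.0775, -0.0775, 0)
rvec = (-0.0838, -0.2727, -0.0283), |rvec| = θ = 0.28669 rad = 16.426°
Rodrigues: sinθ=0.28277, 1−cosθ=0.04081; R = I + sinθ·[k]× + (1−cosθ)·[k]×²:
    [+0.96267 +0.03926 -0.26780]
    [-0.01657 +0.99612 +0.08649]
    [+0.27016 -0.07882 +0.95958]
t = (0.2322, -0.2162, 0.8504) m
M0: Pc = R·M0+t = (+0.16064, -0.13772, +0.82335); u = 642.8·(+0.16064)/0.82335 + 322.6 = 448.0097, v = 506.2·(-0.13772)/0.82335 + 256.1 = 171.4311
M1: Pc = R·M1+t = (+0.30985, -0.14028, +0.86523); u = 642.8·(+0.30985)/0.86523 + 322.6 = 552.7954, v = 506.2·(-0.14028)/0.86523 + 256.1 = 174.0266
M2: Pc = R·M2+t = (+0.30376, -0.29468, +0.87745); u = 642.8·(+0.30376)/0.87745 + 322.6 = 545.1319, v = 506.2·(-0.29468)/0.87745 + 256.1 = 86.0971
M3: Pc = R·M3+t = (+0.15455, -0.29212, +0.83557); u = 642.8·(+0.15455)/0.83557 + 322.6 = 441.4943, v = 506.2·(-0.29212)/0.83557 + 256.1 = 79.1330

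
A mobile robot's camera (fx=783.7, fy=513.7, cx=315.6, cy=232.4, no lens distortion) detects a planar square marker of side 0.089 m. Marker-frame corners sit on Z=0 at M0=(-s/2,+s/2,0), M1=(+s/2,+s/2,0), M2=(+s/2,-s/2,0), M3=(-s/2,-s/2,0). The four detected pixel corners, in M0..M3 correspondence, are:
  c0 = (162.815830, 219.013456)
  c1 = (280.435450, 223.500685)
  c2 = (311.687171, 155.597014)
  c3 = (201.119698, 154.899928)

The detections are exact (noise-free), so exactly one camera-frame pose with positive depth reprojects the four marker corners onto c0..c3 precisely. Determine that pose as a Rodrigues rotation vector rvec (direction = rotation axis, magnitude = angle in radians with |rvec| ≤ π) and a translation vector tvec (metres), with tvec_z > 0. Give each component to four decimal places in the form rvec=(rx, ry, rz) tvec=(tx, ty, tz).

Intrinsics K: fx=783.7, fy=513.7, cx=315.6, cy=232.4
Marker side s = 0.089 m; corners in marker frame (Z=0):
  M0 = (-0.0445, +0.0445, 0)
  M1 = (+0.0445, +0.0445, 0)
  M2 = (+0.0445, -0.0445, 0)
  M3 = (-0.0445, -0.0445, 0)
Detected image corners:
  c0 = (162.815830, 219.013456) px
  c1 = (280.435450, 223.500685) px
  c2 = (311.687171, 155.597014) px
  c3 = (201.119698, 154.899928) px
Planar DLT: solve 8×8 A·h = b for H (H[2,2]=1):
  H  [+1134.46114 -602.31708 +238.14597]
  H  [-86.65146 +575.31362 +186.92421]
  H  [-0.61057 -0.88061 +1.00000]
B = K⁻¹H; ‖b₁‖=1.803371, ‖b₂‖=1.803371; λ = 2/(‖b₁‖+‖b₂‖) = 0.554517, sign → tz>0 ⇒ λ=+0.554517
r₁ = λ·B[:,0] = (+0.93905,+0.05964,-0.33857); r₂ = λ·B[:,1] = (-0.22953,+0.84194,-0.48831)
r₃ = r₁×r₂ = (+0.25594,+0.53626,+0.80431); SVD([r₁ r₂ r₃]) → R = UVᵀ:
  R  [+0.93905 -0.22953 +0.25594]
  R  [+0.05964 +0.84194 +0.53626]
  R  [-0.33857 -0.48831 +0.80431]
t = (-0.05480, -0.04909, +0.55452) m
tr R = 2.585301; θ = arccos((tr R − 1)/2) = 0.655652 rad = 37.566°
axis k = ((R−Rᵀ)₃₂, (R−Rᵀ)₁₃, (R−Rᵀ)₂₁) / (2 sinθ) = (-0.840263, +0.487564, +0.237148)
rvec = θ·k = (-0.550920, +0.319673, +0.155486)

rvec=(-0.5509, 0.3197, 0.1555) tvec=(-0.0548, -0.0491, 0.5545)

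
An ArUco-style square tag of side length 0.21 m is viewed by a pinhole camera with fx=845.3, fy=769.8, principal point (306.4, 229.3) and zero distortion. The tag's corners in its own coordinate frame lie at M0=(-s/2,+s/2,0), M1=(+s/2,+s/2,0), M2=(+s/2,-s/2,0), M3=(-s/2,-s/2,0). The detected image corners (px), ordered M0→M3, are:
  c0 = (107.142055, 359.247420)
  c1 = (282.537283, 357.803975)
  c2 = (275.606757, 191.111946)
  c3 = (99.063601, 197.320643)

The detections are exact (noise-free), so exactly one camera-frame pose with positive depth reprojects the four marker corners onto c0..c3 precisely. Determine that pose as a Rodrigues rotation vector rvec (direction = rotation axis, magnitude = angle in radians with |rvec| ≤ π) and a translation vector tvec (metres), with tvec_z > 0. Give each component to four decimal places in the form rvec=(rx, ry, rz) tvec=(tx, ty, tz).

Intrinsics K: fx=845.3, fy=769.8, cx=306.4, cy=229.3
Marker side s = 0.21 m; corners in marker frame (Z=0):
  M0 = (-0.1050, +0.1050, 0)
  M1 = (+0.1050, +0.1050, 0)
  M2 = (+0.1050, -0.1050, 0)
  M3 = (-0.1050, -0.1050, 0)
Detected image corners:
  c0 = (107.142055, 359.247420) px
  c1 = (282.537283, 357.803975) px
  c2 = (275.606757, 191.111946) px
  c3 = (99.063601, 197.320643) px
Planar DLT: solve 8×8 A·h = b for H (H[2,2]=1):
  H  [+811.71240 +42.82944 +189.83406]
  H  [-56.10558 +792.46504 +276.71702]
  H  [-0.13724 +0.03692 +1.00000]
B = K⁻¹H; ‖b₁‖=1.019797, ‖b₂‖=1.019797; λ = 2/(‖b₁‖+‖b₂‖) = 0.980587, sign → tz>0 ⇒ λ=+0.980587
r₁ = λ·B[:,0] = (+0.99041,-0.03138,-0.13458); r₂ = λ·B[:,1] = (+0.03656,+0.99868,+0.03620)
r₃ = r₁×r₂ = (+0.13327,-0.04077,+0.99024); SVD([r₁ r₂ r₃]) → R = UVᵀ:
  R  [+0.99041 +0.03656 +0.13327]
  R  [-0.03138 +0.99868 -0.04077]
  R  [-0.13458 +0.03620 +0.99024]
t = (-0.13522, +0.06040, +0.98059) m
tr R = 2.979323; θ = arccos((tr R − 1)/2) = 0.143921 rad = 8.246°
axis k = ((R−Rᵀ)₃₂, (R−Rᵀ)₁₃, (R−Rᵀ)₂₁) / (2 sinθ) = (+0.268344, +0.933749, -0.236863)
rvec = θ·k = (+0.038620, +0.134386, -0.034089)

rvec=(0.0386, 0.1344, -0.0341) tvec=(-0.1352, 0.0604, 0.9806)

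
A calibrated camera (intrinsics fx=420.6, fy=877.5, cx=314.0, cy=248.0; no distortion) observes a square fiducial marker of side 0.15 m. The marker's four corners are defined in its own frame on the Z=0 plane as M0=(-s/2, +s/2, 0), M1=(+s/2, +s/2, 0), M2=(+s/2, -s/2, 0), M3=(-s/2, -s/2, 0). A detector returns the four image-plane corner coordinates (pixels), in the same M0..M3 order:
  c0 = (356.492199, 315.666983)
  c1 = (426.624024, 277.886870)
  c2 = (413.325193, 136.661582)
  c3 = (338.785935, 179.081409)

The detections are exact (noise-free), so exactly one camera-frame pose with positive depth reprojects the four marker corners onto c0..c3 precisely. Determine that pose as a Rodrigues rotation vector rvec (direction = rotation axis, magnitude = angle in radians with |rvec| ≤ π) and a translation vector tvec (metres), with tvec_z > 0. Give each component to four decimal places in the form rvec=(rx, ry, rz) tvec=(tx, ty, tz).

Intrinsics K: fx=420.6, fy=877.5, cx=314.0, cy=248.0
Marker side s = 0.15 m; corners in marker frame (Z=0):
  M0 = (-0.0750, +0.0750, 0)
  M1 = (+0.0750, +0.0750, 0)
  M2 = (+0.0750, -0.0750, 0)
  M3 = (-0.0750, -0.0750, 0)
Detected image corners:
  c0 = (356.492199, 315.666983) px
  c1 = (426.624024, 277.886870) px
  c2 = (413.325193, 136.661582) px
  c3 = (338.785935, 179.081409) px
Planar DLT: solve 8×8 A·h = b for H (H[2,2]=1):
  H  [+443.66426 +267.52878 +383.78606]
  H  [-289.40445 +1023.09721 +229.70021]
  H  [-0.09927 +0.42748 +1.00000]
B = K⁻¹H; ‖b₁‖=1.172789, ‖b₂‖=1.172789; λ = 2/(‖b₁‖+‖b₂‖) = 0.852668, sign → tz>0 ⇒ λ=+0.852668
r₁ = λ·B[:,0] = (+0.96262,-0.25729,-0.08465); r₂ = λ·B[:,1] = (+0.27024,+0.89113,+0.36450)
r₃ = r₁×r₂ = (-0.01835,-0.37375,+0.92735); SVD([r₁ r₂ r₃]) → R = UVᵀ:
  R  [+0.96262 +0.27024 -0.01835]
  R  [-0.25729 +0.89113 -0.37375]
  R  [-0.08465 +0.36450 +0.92735]
t = (+0.14147, -0.01778, +0.85267) m
tr R = 2.781099; θ = arccos((tr R − 1)/2) = 0.472244 rad = 27.058°
axis k = ((R−Rᵀ)₃₂, (R−Rᵀ)₁₃, (R−Rᵀ)₂₁) / (2 sinθ) = (+0.811460, +0.072871, -0.579846)
rvec = θ·k = (+0.383207, +0.034413, -0.273829)

rvec=(0.3832, 0.0344, -0.2738) tvec=(0.1415, -0.0178, 0.8527)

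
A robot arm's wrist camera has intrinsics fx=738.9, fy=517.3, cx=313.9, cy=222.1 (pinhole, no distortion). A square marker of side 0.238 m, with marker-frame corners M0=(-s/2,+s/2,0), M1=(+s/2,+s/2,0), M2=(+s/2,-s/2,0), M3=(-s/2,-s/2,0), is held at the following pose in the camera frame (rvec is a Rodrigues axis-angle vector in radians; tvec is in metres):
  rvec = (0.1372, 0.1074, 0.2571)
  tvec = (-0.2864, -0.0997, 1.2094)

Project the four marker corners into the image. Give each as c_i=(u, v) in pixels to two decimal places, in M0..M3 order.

c0=(57.14, 215.12) c1=(191.69, 241.35) c2=(224.61, 142.08) c3=(85.52, 116.82)

Intrinsics K: fx=738.9, fy=517.3, cx=313.9, cy=222.1
Marker side s = 0.238 m; corners in marker frame (Z=0):
  M0 = (-0.1190, +0.1190, 0)
  M1 = (+0.1190, +0.1190, 0)
  M2 = (+0.1190, -0.1190, 0)
  M3 = (-0.1190, -0.1190, 0)
rvec = (0.1372, 0.1074, 0.2571), |rvec| = θ = 0.31058 rad = 17.795°
Rodrigues: sinθ=0.30561, 1−cosθ=0.04784; R = I + sinθ·[k]× + (1−cosθ)·[k]×²:
    [+0.96149 -0.24568 +0.12318]
    [+0.26030 +0.95788 -0.12131]
    [-0.08819 +0.14870 +0.98494]
t = (-0.2864, -0.0997, 1.2094) m
M0: Pc = R·M0+t = (-0.43005, -0.01669, +1.23759); u = 738.9·(-0.43005)/1.23759 + 313.9 = 57.1376, v = 517.3·(-0.01669)/1.23759 + 222.1 = 215.1247
M1: Pc = R·M1+t = (-0.20122, +0.04526, +1.21660); u = 738.9·(-0.20122)/1.21660 + 313.9 = 191.6907, v = 517.3·(+0.04526)/1.21660 + 222.1 = 241.3457
M2: Pc = R·M2+t = (-0.14275, -0.18271, +1.18121); u = 738.9·(-0.14275)/1.18121 + 313.9 = 224.6056, v = 517.3·(-0.18271)/1.18121 + 222.1 = 142.0828
M3: Pc = R·M3+t = (-0.37158, -0.24466, +1.20220); u = 738.9·(-0.37158)/1.20220 + 313.9 = 85.5168, v = 517.3·(-0.24466)/1.20220 + 222.1 = 116.8229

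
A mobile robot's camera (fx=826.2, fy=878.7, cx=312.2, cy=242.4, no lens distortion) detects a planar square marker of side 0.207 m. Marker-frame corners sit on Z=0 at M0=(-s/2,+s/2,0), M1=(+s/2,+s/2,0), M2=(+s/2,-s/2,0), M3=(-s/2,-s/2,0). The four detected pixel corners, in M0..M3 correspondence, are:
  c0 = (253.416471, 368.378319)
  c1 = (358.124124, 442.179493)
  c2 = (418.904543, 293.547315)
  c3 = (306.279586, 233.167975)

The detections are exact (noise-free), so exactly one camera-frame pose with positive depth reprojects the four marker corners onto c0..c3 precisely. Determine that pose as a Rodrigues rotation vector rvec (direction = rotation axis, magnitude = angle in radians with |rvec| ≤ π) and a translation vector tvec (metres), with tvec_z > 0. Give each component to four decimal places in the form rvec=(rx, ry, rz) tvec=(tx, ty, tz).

Intrinsics K: fx=826.2, fy=878.7, cx=312.2, cy=242.4
Marker side s = 0.207 m; corners in marker frame (Z=0):
  M0 = (-0.1035, +0.1035, 0)
  M1 = (+0.1035, +0.1035, 0)
  M2 = (+0.1035, -0.1035, 0)
  M3 = (-0.1035, -0.1035, 0)
Detected image corners:
  c0 = (253.416471, 368.378319) px
  c1 = (358.124124, 442.179493) px
  c2 = (418.904543, 293.547315) px
  c3 = (306.279586, 233.167975) px
Planar DLT: solve 8×8 A·h = b for H (H[2,2]=1):
  H  [+357.77771 -243.21364 +331.10435]
  H  [+157.34240 +714.24407 +333.24913]
  H  [-0.49973 +0.09066 +1.00000]
B = K⁻¹H; ‖b₁‖=0.858428, ‖b₂‖=0.858428; λ = 2/(‖b₁‖+‖b₂‖) = 1.164920, sign → tz>0 ⇒ λ=+1.164920
r₁ = λ·B[:,0] = (+0.72444,+0.36919,-0.58215); r₂ = λ·B[:,1] = (-0.38283,+0.91776,+0.10562)
r₃ = r₁×r₂ = (+0.57326,+0.14635,+0.80619); SVD([r₁ r₂ r₃]) → R = UVᵀ:
  R  [+0.72444 -0.38283 +0.57326]
  R  [+0.36919 +0.91776 +0.14635]
  R  [-0.58215 +0.10562 +0.80619]
t = (+0.02665, +0.12044, +1.16492) m
tr R = 2.448390; θ = arccos((tr R − 1)/2) = 0.760930 rad = 43.598°
axis k = ((R−Rᵀ)₃₂, (R−Rᵀ)₁₃, (R−Rᵀ)₂₁) / (2 sinθ) = (-0.029536, +0.837745, +0.545262)
rvec = θ·k = (-0.022475, +0.637466, +0.414907)

rvec=(-0.0225, 0.6375, 0.4149) tvec=(0.0267, 0.1204, 1.1649)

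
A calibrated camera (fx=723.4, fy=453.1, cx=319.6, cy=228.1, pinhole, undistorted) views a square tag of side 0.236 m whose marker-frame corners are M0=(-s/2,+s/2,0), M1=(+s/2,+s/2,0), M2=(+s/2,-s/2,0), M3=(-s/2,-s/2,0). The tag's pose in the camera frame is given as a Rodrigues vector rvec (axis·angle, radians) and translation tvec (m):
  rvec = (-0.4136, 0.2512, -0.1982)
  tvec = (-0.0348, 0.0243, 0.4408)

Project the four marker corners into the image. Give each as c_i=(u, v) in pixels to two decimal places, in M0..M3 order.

Intrinsics K: fx=723.4, fy=453.1, cx=319.6, cy=228.1
Marker side s = 0.236 m; corners in marker frame (Z=0):
  M0 = (-0.1180, +0.1180, 0)
  M1 = (+0.1180, +0.1180, 0)
  M2 = (+0.1180, -0.1180, 0)
  M3 = (-0.1180, -0.1180, 0)
rvec = (-0.4136, 0.2512, -0.1982), |rvec| = θ = 0.52292 rad = 29.961°
Rodrigues: sinθ=0.49942, 1−cosθ=0.13364; R = I + sinθ·[k]× + (1−cosθ)·[k]×²:
    [+0.94996 +0.13851 +0.27997]
    [-0.24006 +0.89720 +0.37067]
    [-0.19984 -0.41934 +0.88556]
t = (-0.0348, 0.0243, 0.4408) m
M0: Pc = R·M0+t = (-0.13055, +0.15850, +0.41490); u = 723.4·(-0.13055)/0.41490 + 319.6 = 91.9774, v = 453.1·(+0.15850)/0.41490 + 228.1 = 401.1903
M1: Pc = R·M1+t = (+0.09364, +0.10184, +0.36774); u = 723.4·(+0.09364)/0.36774 + 319.6 = 503.8066, v = 453.1·(+0.10184)/0.36774 + 228.1 = 353.5829
M2: Pc = R·M2+t = (+0.06095, -0.10990, +0.46670); u = 723.4·(+0.06095)/0.46670 + 319.6 = 414.0759, v = 453.1·(-0.10990)/0.46670 + 228.1 = 121.4052
M3: Pc = R·M3+t = (-0.16324, -0.05324, +0.51386); u = 723.4·(-0.16324)/0.51386 + 319.6 = 89.7956, v = 453.1·(-0.05324)/0.51386 + 228.1 = 181.1537

c0=(91.98, 401.19) c1=(503.81, 353.58) c2=(414.08, 121.41) c3=(89.80, 181.15)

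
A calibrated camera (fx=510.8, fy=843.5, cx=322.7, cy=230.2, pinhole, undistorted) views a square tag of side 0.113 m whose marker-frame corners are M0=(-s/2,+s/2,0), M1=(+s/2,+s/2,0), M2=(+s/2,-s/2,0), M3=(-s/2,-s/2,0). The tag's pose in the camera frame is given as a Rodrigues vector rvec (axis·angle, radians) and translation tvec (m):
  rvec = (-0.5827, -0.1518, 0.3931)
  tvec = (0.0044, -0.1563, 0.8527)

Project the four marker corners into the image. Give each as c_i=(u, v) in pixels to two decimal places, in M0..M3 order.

Intrinsics K: fx=510.8, fy=843.5, cx=322.7, cy=230.2
Marker side s = 0.113 m; corners in marker frame (Z=0):
  M0 = (-0.0565, +0.0565, 0)
  M1 = (+0.0565, +0.0565, 0)
  M2 = (+0.0565, -0.0565, 0)
  M3 = (-0.0565, -0.0565, 0)
rvec = (-0.5827, -0.1518, 0.3931), |rvec| = θ = 0.71910 rad = 41.202°
Rodrigues: sinθ=0.65871, 1−cosθ=0.24760; R = I + sinθ·[k]× + (1−cosθ)·[k]×²:
    [+0.91498 -0.31773 -0.24873]
    [+0.40244 +0.76343 +0.50519]
    [+0.02937 -0.56234 +0.82639]
t = (0.0044, -0.1563, 0.8527) m
M0: Pc = R·M0+t = (-0.06525, -0.13590, +0.81927); u = 510.8·(-0.06525)/0.81927 + 322.7 = 282.0190, v = 843.5·(-0.13590)/0.81927 + 230.2 = 90.2763
M1: Pc = R·M1+t = (+0.03814, -0.09043, +0.82259); u = 510.8·(+0.03814)/0.82259 + 322.7 = 346.3863, v = 843.5·(-0.09043)/0.82259 + 230.2 = 137.4727
M2: Pc = R·M2+t = (+0.07405, -0.17670, +0.88613); u = 510.8·(+0.07405)/0.88613 + 322.7 = 365.3841, v = 843.5·(-0.17670)/0.88613 + 230.2 = 62.0048
M3: Pc = R·M3+t = (-0.02934, -0.22217, +0.88281); u = 510.8·(-0.02934)/0.88281 + 322.7 = 305.7213, v = 843.5·(-0.22217)/0.88281 + 230.2 = 17.9219

c0=(282.02, 90.28) c1=(346.39, 137.47) c2=(365.38, 62.00) c3=(305.72, 17.92)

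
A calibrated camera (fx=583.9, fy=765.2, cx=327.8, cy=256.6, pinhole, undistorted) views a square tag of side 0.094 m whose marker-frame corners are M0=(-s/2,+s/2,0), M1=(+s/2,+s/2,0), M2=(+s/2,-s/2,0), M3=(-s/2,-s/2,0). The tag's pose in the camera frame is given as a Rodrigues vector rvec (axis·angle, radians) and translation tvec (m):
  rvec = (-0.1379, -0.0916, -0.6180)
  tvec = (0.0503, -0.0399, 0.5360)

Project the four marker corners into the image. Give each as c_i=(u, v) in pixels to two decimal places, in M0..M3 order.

c0=(371.77, 292.75) c1=(453.70, 215.54) c2=(393.00, 110.18) c3=(311.17, 183.66)

Intrinsics K: fx=583.9, fy=765.2, cx=327.8, cy=256.6
Marker side s = 0.094 m; corners in marker frame (Z=0):
  M0 = (-0.0470, +0.0470, 0)
  M1 = (+0.0470, +0.0470, 0)
  M2 = (+0.0470, -0.0470, 0)
  M3 = (-0.0470, -0.0470, 0)
rvec = (-0.1379, -0.0916, -0.6180), |rvec| = θ = 0.63979 rad = 36.657°
Rodrigues: sinθ=0.59703, 1−cosθ=0.19778; R = I + sinθ·[k]× + (1−cosθ)·[k]×²:
    [+0.81141 +0.58280 -0.04430]
    [-0.57059 +0.80628 +0.15603]
    [+0.12665 -0.10133 +0.98676]
t = (0.0503, -0.0399, 0.5360) m
M0: Pc = R·M0+t = (+0.03956, +0.02481, +0.52528); u = 583.9·(+0.03956)/0.52528 + 327.8 = 371.7691, v = 765.2·(+0.02481)/0.52528 + 256.6 = 292.7455
M1: Pc = R·M1+t = (+0.11583, -0.02882, +0.53719); u = 583.9·(+0.11583)/0.53719 + 327.8 = 453.6991, v = 765.2·(-0.02882)/0.53719 + 256.6 = 215.5434
M2: Pc = R·M2+t = (+0.06104, -0.10461, +0.54672); u = 583.9·(+0.06104)/0.54672 + 327.8 = 392.9967, v = 765.2·(-0.10461)/0.54672 + 256.6 = 110.1808
M3: Pc = R·M3+t = (-0.01523, -0.05098, +0.53481); u = 583.9·(-0.01523)/0.53481 + 327.8 = 311.1746, v = 765.2·(-0.05098)/0.53481 + 256.6 = 183.6624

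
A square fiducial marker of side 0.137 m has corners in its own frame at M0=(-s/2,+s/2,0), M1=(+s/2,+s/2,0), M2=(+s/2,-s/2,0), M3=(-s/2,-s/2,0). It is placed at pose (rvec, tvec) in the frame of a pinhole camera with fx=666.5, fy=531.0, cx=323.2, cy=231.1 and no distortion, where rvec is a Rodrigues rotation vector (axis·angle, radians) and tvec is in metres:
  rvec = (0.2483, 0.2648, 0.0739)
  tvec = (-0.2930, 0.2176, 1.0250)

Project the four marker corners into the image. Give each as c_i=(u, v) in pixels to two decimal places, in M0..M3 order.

c0=(95.67, 369.77) c1=(173.81, 381.83) c2=(172.26, 316.09) c3=(91.53, 305.82)

Intrinsics K: fx=666.5, fy=531.0, cx=323.2, cy=231.1
Marker side s = 0.137 m; corners in marker frame (Z=0):
  M0 = (-0.0685, +0.0685, 0)
  M1 = (+0.0685, +0.0685, 0)
  M2 = (+0.0685, -0.0685, 0)
  M3 = (-0.0685, -0.0685, 0)
rvec = (0.2483, 0.2648, 0.0739), |rvec| = θ = 0.37045 rad = 21.225°
Rodrigues: sinθ=0.36203, 1−cosθ=0.06784; R = I + sinθ·[k]× + (1−cosθ)·[k]×²:
    [+0.96264 -0.03972 +0.26786]
    [+0.10472 +0.96682 -0.23299]
    [-0.24971 +0.25233 +0.93486]
t = (-0.2930, 0.2176, 1.0250) m
M0: Pc = R·M0+t = (-0.36166, +0.27665, +1.05939); u = 666.5·(-0.36166)/1.05939 + 323.2 = 95.6658, v = 531.0·(+0.27665)/1.05939 + 231.1 = 369.7678
M1: Pc = R·M1+t = (-0.22978, +0.29100, +1.02518); u = 666.5·(-0.22978)/1.02518 + 323.2 = 173.8131, v = 531.0·(+0.29100)/1.02518 + 231.1 = 381.8263
M2: Pc = R·M2+t = (-0.22434, +0.15855, +0.99061); u = 666.5·(-0.22434)/0.99061 + 323.2 = 172.2612, v = 531.0·(+0.15855)/0.99061 + 231.1 = 316.0859
M3: Pc = R·M3+t = (-0.35622, +0.14420, +1.02482); u = 666.5·(-0.35622)/1.02482 + 323.2 = 91.5296, v = 531.0·(+0.14420)/1.02482 + 231.1 = 305.8152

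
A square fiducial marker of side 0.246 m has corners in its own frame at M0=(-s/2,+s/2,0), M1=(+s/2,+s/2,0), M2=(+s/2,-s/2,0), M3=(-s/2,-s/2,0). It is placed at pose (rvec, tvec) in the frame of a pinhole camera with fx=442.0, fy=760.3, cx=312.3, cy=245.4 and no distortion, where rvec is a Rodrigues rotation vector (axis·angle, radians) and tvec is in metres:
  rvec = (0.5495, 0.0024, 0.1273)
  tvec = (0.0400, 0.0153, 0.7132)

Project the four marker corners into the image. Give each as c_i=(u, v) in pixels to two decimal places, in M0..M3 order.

c0=(256.98, 347.96) c1=(395.62, 375.98) c2=(431.96, 159.56) c3=(266.22, 123.36)

Intrinsics K: fx=442.0, fy=760.3, cx=312.3, cy=245.4
Marker side s = 0.246 m; corners in marker frame (Z=0):
  M0 = (-0.1230, +0.1230, 0)
  M1 = (+0.1230, +0.1230, 0)
  M2 = (+0.1230, -0.1230, 0)
  M3 = (-0.1230, -0.1230, 0)
rvec = (0.5495, 0.0024, 0.1273), |rvec| = θ = 0.56406 rad = 32.318°
Rodrigues: sinθ=0.53462, 1−cosθ=0.15491; R = I + sinθ·[k]× + (1−cosθ)·[k]×²:
    [+0.99211 -0.12001 +0.03633]
    [+0.12130 +0.84510 -0.52067]
    [+0.03178 +0.52097 +0.85298]
t = (0.0400, 0.0153, 0.7132) m
M0: Pc = R·M0+t = (-0.09679, +0.10433, +0.77337); u = 442.0·(-0.09679)/0.77337 + 312.3 = 256.9816, v = 760.3·(+0.10433)/0.77337 + 245.4 = 347.9639
M1: Pc = R·M1+t = (+0.14727, +0.13417, +0.78119); u = 442.0·(+0.14727)/0.78119 + 312.3 = 395.6246, v = 760.3·(+0.13417)/0.78119 + 245.4 = 375.9789
M2: Pc = R·M2+t = (+0.17679, -0.07373, +0.65303); u = 442.0·(+0.17679)/0.65303 + 312.3 = 431.9600, v = 760.3·(-0.07373)/0.65303 + 245.4 = 159.5622
M3: Pc = R·M3+t = (-0.06727, -0.10357, +0.64521); u = 442.0·(-0.06727)/0.64521 + 312.3 = 266.2187, v = 760.3·(-0.10357)/0.64521 + 245.4 = 123.3600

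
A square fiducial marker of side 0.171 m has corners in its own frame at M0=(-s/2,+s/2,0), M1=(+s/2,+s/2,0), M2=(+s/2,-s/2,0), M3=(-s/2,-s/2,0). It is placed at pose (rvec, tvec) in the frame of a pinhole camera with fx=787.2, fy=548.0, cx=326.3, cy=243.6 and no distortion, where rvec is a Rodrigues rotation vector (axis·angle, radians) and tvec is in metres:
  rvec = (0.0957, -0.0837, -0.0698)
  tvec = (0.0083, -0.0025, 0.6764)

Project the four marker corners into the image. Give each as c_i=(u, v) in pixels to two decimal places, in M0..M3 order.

Intrinsics K: fx=787.2, fy=548.0, cx=326.3, cy=243.6
Marker side s = 0.171 m; corners in marker frame (Z=0):
  M0 = (-0.0855, +0.0855, 0)
  M1 = (+0.0855, +0.0855, 0)
  M2 = (+0.0855, -0.0855, 0)
  M3 = (-0.0855, -0.0855, 0)
rvec = (0.0957, -0.0837, -0.0698), |rvec| = θ = 0.14504 rad = 8.310°
Rodrigues: sinθ=0.14453, 1−cosθ=0.01050; R = I + sinθ·[k]× + (1−cosθ)·[k]×²:
    [+0.99407 +0.06556 -0.08674]
    [-0.07355 +0.99300 -0.09245]
    [+0.08007 +0.09828 +0.99193]
t = (0.0083, -0.0025, 0.6764) m
M0: Pc = R·M0+t = (-0.07109, +0.08869, +0.67796); u = 787.2·(-0.07109)/0.67796 + 326.3 = 243.7572, v = 548.0·(+0.08869)/0.67796 + 243.6 = 315.2892
M1: Pc = R·M1+t = (+0.09890, +0.07611, +0.69165); u = 787.2·(+0.09890)/0.69165 + 326.3 = 438.8610, v = 548.0·(+0.07611)/0.69165 + 243.6 = 303.9046
M2: Pc = R·M2+t = (+0.08769, -0.09369, +0.67484); u = 787.2·(+0.08769)/0.67484 + 326.3 = 428.5874, v = 548.0·(-0.09369)/0.67484 + 243.6 = 167.5199
M3: Pc = R·M3+t = (-0.08230, -0.08111, +0.66115); u = 787.2·(-0.08230)/0.66115 + 326.3 = 228.3114, v = 548.0·(-0.08111)/0.66115 + 243.6 = 176.3693

c0=(243.76, 315.29) c1=(438.86, 303.90) c2=(428.59, 167.52) c3=(228.31, 176.37)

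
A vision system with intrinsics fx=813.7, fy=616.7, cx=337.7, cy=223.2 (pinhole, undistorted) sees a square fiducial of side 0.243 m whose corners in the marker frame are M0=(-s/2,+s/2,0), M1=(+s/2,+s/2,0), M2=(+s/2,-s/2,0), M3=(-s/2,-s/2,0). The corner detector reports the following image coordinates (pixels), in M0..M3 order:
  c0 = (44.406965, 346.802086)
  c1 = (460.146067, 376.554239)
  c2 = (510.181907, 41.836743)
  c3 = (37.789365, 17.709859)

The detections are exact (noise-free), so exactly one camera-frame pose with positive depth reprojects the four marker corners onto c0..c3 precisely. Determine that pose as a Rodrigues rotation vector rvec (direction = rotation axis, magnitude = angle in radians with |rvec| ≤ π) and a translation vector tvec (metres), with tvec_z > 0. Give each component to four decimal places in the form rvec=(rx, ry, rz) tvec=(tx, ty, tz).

rvec=(0.2303, 0.0589, 0.0764) tvec=(-0.0426, -0.0123, 0.4430)

Intrinsics K: fx=813.7, fy=616.7, cx=337.7, cy=223.2
Marker side s = 0.243 m; corners in marker frame (Z=0):
  M0 = (-0.1215, +0.1215, 0)
  M1 = (+0.1215, +0.1215, 0)
  M2 = (+0.1215, -0.1215, 0)
  M3 = (-0.1215, -0.1215, 0)
Detected image corners:
  c0 = (44.406965, 346.802086) px
  c1 = (460.146067, 376.554239) px
  c2 = (510.181907, 41.836743) px
  c3 = (37.789365, 17.709859) px
Planar DLT: solve 8×8 A·h = b for H (H[2,2]=1):
  H  [+1790.62422 +48.95557 +259.42672]
  H  [+89.68797 +1467.39454 +206.01827]
  H  [-0.11192 +0.51954 +1.00000]
B = K⁻¹H; ‖b₁‖=2.257498, ‖b₂‖=2.257498; λ = 2/(‖b₁‖+‖b₂‖) = 0.442968, sign → tz>0 ⇒ λ=+0.442968
r₁ = λ·B[:,0] = (+0.99537,+0.08236,-0.04958); r₂ = λ·B[:,1] = (-0.06886,+0.97072,+0.23014)
r₃ = r₁×r₂ = (+0.06708,-0.22566,+0.97189); SVD([r₁ r₂ r₃]) → R = UVᵀ:
  R  [+0.99537 -0.06886 +0.06708]
  R  [+0.08236 +0.97072 -0.22566]
  R  [-0.04958 +0.23014 +0.97189]
t = (-0.04261, -0.01234, +0.44297) m
tr R = 2.937980; θ = arccos((tr R − 1)/2) = 0.249687 rad = 14.306°
axis k = ((R−Rᵀ)₃₂, (R−Rᵀ)₁₃, (R−Rᵀ)₂₁) / (2 sinθ) = (+0.922304, +0.236046, +0.306002)
rvec = θ·k = (+0.230287, +0.058938, +0.076405)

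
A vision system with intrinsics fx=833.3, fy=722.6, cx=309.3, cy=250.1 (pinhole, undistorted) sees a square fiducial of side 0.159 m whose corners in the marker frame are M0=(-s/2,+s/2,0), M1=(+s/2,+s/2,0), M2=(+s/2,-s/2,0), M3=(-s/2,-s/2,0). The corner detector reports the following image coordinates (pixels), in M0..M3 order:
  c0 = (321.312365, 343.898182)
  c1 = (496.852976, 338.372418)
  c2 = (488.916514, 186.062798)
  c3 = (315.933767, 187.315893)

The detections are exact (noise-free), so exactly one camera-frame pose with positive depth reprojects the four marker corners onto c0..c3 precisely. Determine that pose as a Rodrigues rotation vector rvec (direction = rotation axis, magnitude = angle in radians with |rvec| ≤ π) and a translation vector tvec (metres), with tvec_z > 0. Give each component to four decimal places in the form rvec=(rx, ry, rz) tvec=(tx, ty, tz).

Intrinsics K: fx=833.3, fy=722.6, cx=309.3, cy=250.1
Marker side s = 0.159 m; corners in marker frame (Z=0):
  M0 = (-0.0795, +0.0795, 0)
  M1 = (+0.0795, +0.0795, 0)
  M2 = (+0.0795, -0.0795, 0)
  M3 = (-0.0795, -0.0795, 0)
Detected image corners:
  c0 = (321.312365, 343.898182) px
  c1 = (496.852976, 338.372418) px
  c2 = (488.916514, 186.062798) px
  c3 = (315.933767, 187.315893) px
Planar DLT: solve 8×8 A·h = b for H (H[2,2]=1):
  H  [+1165.63902 +1.85995 +406.91792]
  H  [+24.13401 +945.07887 +263.28212]
  H  [+0.17182 -0.09888 +1.00000]
B = K⁻¹H; ‖b₁‖=1.346311, ‖b₂‖=1.346311; λ = 2/(‖b₁‖+‖b₂‖) = 0.742770, sign → tz>0 ⇒ λ=+0.742770
r₁ = λ·B[:,0] = (+0.99163,-0.01936,+0.12762); r₂ = λ·B[:,1] = (+0.02892,+0.99688,-0.07345)
r₃ = r₁×r₂ = (-0.12580,+0.07652,+0.98910); SVD([r₁ r₂ r₃]) → R = UVᵀ:
  R  [+0.99163 +0.02892 -0.12580]
  R  [-0.01936 +0.99688 +0.07652]
  R  [+0.12762 -0.07345 +0.98910]
t = (+0.08701, +0.01355, +0.74277) m
tr R = 2.977613; θ = arccos((tr R − 1)/2) = 0.149762 rad = 8.581°
axis k = ((R−Rᵀ)₃₂, (R−Rᵀ)₁₃, (R−Rᵀ)₂₁) / (2 sinθ) = (-0.502561, -0.849265, -0.161804)
rvec = θ·k = (-0.075265, -0.127188, -0.024232)

rvec=(-0.0753, -0.1272, -0.0242) tvec=(0.0870, 0.0136, 0.7428)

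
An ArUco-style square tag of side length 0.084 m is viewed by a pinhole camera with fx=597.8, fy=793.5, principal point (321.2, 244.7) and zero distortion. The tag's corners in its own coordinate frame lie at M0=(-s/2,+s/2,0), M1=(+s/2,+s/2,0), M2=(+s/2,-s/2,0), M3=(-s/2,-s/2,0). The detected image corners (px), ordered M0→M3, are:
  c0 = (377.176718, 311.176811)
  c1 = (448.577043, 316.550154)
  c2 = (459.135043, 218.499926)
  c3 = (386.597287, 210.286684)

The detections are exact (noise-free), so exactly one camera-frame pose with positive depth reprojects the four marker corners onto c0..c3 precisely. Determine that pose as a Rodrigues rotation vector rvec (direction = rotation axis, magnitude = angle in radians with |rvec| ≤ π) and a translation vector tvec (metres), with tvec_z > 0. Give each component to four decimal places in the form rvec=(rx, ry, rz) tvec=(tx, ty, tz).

rvec=(0.1644, -0.2079, 0.0901) tvec=(0.1066, 0.0165, 0.6560)

Intrinsics K: fx=597.8, fy=793.5, cx=321.2, cy=244.7
Marker side s = 0.084 m; corners in marker frame (Z=0):
  M0 = (-0.0420, +0.0420, 0)
  M1 = (+0.0420, +0.0420, 0)
  M2 = (+0.0420, -0.0420, 0)
  M3 = (-0.0420, -0.0420, 0)
Detected image corners:
  c0 = (377.176718, 311.176811) px
  c1 = (448.577043, 316.550154) px
  c2 = (459.135043, 218.499926) px
  c3 = (386.597287, 210.286684) px
Planar DLT: solve 8×8 A·h = b for H (H[2,2]=1):
  H  [+992.08313 -21.60037 +418.31224]
  H  [+166.27499 +1245.51087 +264.66156]
  H  [+0.32396 +0.23311 +1.00000]
B = K⁻¹H; ‖b₁‖=1.524354, ‖b₂‖=1.524354; λ = 2/(‖b₁‖+‖b₂‖) = 0.656016, sign → tz>0 ⇒ λ=+0.656016
r₁ = λ·B[:,0] = (+0.97450,+0.07193,+0.21253); r₂ = λ·B[:,1] = (-0.10587,+0.98255,+0.15293)
r₃ = r₁×r₂ = (-0.19782,-0.17153,+0.96511); SVD([r₁ r₂ r₃]) → R = UVᵀ:
  R  [+0.97450 -0.10587 -0.19782]
  R  [+0.07193 +0.98255 -0.17153]
  R  [+0.21253 +0.15293 +0.96511]
t = (+0.10657, +0.01650, +0.65602) m
tr R = 2.922170; θ = arccos((tr R − 1)/2) = 0.279894 rad = 16.037°
axis k = ((R−Rᵀ)₃₂, (R−Rᵀ)₁₃, (R−Rᵀ)₂₁) / (2 sinθ) = (+0.587241, -0.742691, +0.321804)
rvec = θ·k = (+0.164365, -0.207875, +0.090071)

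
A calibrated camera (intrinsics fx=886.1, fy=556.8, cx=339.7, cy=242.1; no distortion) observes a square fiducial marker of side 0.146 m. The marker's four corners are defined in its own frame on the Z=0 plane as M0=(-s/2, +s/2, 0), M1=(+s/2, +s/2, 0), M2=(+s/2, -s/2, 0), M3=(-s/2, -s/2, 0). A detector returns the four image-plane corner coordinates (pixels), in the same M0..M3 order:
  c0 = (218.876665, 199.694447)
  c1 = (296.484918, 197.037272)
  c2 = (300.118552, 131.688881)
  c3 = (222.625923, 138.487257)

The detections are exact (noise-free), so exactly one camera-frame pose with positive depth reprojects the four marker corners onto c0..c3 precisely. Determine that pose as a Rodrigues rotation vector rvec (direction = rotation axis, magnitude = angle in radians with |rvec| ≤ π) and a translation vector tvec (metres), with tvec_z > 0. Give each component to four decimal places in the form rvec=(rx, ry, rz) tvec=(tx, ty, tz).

Intrinsics K: fx=886.1, fy=556.8, cx=339.7, cy=242.1
Marker side s = 0.146 m; corners in marker frame (Z=0):
  M0 = (-0.0730, +0.0730, 0)
  M1 = (+0.0730, +0.0730, 0)
  M2 = (+0.0730, -0.0730, 0)
  M3 = (-0.0730, -0.0730, 0)
Detected image corners:
  c0 = (218.876665, 199.694447) px
  c1 = (296.484918, 197.037272) px
  c2 = (300.118552, 131.688881) px
  c3 = (222.625923, 138.487257) px
Planar DLT: solve 8×8 A·h = b for H (H[2,2]=1):
  H  [+414.21930 -33.51394 +258.25527]
  H  [-107.54489 +427.66415 +166.73160]
  H  [-0.45062 -0.03166 +1.00000]
B = K⁻¹H; ‖b₁‖=0.782904, ‖b₂‖=0.782904; λ = 2/(‖b₁‖+‖b₂‖) = 1.277296, sign → tz>0 ⇒ λ=+1.277296
r₁ = λ·B[:,0] = (+0.81774,+0.00355,-0.57557); r₂ = λ·B[:,1] = (-0.03281,+0.99864,-0.04044)
r₃ = r₁×r₂ = (+0.57465,+0.05195,+0.81675); SVD([r₁ r₂ r₃]) → R = UVᵀ:
  R  [+0.81774 -0.03281 +0.57465]
  R  [+0.00355 +0.99864 +0.05195]
  R  [-0.57557 -0.04044 +0.81675]
t = (-0.11740, -0.17289, +1.27730) m
tr R = 2.633137; θ = arccos((tr R − 1)/2) = 0.615355 rad = 35.257°
axis k = ((R−Rᵀ)₃₂, (R−Rᵀ)₁₃, (R−Rᵀ)₂₁) / (2 sinθ) = (-0.080030, +0.996295, +0.031495)
rvec = θ·k = (-0.049247, +0.613075, +0.019381)

rvec=(-0.0492, 0.6131, 0.0194) tvec=(-0.1174, -0.1729, 1.2773)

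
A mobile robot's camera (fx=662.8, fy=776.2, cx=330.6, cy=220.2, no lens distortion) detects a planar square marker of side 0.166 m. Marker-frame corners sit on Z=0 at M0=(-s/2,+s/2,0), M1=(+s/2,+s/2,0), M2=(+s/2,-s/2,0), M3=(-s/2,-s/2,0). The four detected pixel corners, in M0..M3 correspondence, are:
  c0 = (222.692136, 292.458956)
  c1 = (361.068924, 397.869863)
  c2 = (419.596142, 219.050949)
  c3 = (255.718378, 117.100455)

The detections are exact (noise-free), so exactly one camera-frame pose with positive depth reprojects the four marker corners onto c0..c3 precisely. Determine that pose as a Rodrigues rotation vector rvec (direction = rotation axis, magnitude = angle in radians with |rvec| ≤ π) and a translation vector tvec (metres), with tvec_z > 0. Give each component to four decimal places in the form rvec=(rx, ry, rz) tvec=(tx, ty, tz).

rvec=(0.4423, 0.4861, 0.3934) tvec=(-0.0189, 0.0303, 0.5898)

Intrinsics K: fx=662.8, fy=776.2, cx=330.6, cy=220.2
Marker side s = 0.166 m; corners in marker frame (Z=0):
  M0 = (-0.0830, +0.0830, 0)
  M1 = (+0.0830, +0.0830, 0)
  M2 = (+0.0830, -0.0830, 0)
  M3 = (-0.0830, -0.0830, 0)
Detected image corners:
  c0 = (222.692136, 292.458956) px
  c1 = (361.068924, 397.869863) px
  c2 = (419.596142, 219.050949) px
  c3 = (255.718378, 117.100455) px
Planar DLT: solve 8×8 A·h = b for H (H[2,2]=1):
  H  [+714.51066 -9.67002 +309.38885]
  H  [+469.92727 +1280.06535 +260.13746]
  H  [-0.60547 +0.83310 +1.00000]
B = K⁻¹H; ‖b₁‖=1.695605, ‖b₂‖=1.695605; λ = 2/(‖b₁‖+‖b₂‖) = 0.589760, sign → tz>0 ⇒ λ=+0.589760
r₁ = λ·B[:,0] = (+0.81388,+0.45835,-0.35708); r₂ = λ·B[:,1] = (-0.25368,+0.83321,+0.49133)
r₃ = r₁×r₂ = (+0.52273,-0.30930,+0.79441); SVD([r₁ r₂ r₃]) → R = UVᵀ:
  R  [+0.81388 -0.25368 +0.52273]
  R  [+0.45835 +0.83321 -0.30930]
  R  [-0.35708 +0.49133 +0.79441]
t = (-0.01887, +0.03034, +0.58976) m
tr R = 2.441508; θ = arccos((tr R − 1)/2) = 0.765907 rad = 43.883°
axis k = ((R−Rᵀ)₃₂, (R−Rᵀ)₁₃, (R−Rᵀ)₂₁) / (2 sinθ) = (+0.577494, +0.634609, +0.513587)
rvec = θ·k = (+0.442307, +0.486051, +0.393360)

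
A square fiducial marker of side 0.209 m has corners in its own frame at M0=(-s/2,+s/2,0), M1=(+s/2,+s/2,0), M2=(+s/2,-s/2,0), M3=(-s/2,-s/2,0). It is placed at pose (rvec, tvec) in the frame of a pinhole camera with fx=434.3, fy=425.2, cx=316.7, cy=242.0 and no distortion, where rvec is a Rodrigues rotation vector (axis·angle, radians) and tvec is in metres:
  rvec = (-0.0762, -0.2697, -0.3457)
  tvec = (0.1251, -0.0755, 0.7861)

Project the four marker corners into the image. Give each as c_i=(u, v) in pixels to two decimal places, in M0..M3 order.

c0=(354.96, 273.81) c1=(453.51, 236.07) c2=(414.29, 134.12) c3=(313.55, 163.90)

Intrinsics K: fx=434.3, fy=425.2, cx=316.7, cy=242.0
Marker side s = 0.209 m; corners in marker frame (Z=0):
  M0 = (-0.1045, +0.1045, 0)
  M1 = (+0.1045, +0.1045, 0)
  M2 = (+0.1045, -0.1045, 0)
  M3 = (-0.1045, -0.1045, 0)
rvec = (-0.0762, -0.2697, -0.3457), |rvec| = θ = 0.44503 rad = 25.498°
Rodrigues: sinθ=0.43049, 1−cosθ=0.09740; R = I + sinθ·[k]× + (1−cosθ)·[k]×²:
    [+0.90545 +0.34451 -0.24793]
    [-0.32429 +0.93837 +0.11956]
    [+0.27384 -0.02786 +0.96137]
t = (0.1251, -0.0755, 0.7861) m
M0: Pc = R·M0+t = (+0.06648, +0.05645, +0.75457); u = 434.3·(+0.06648)/0.75457 + 316.7 = 354.9638, v = 425.2·(+0.05645)/0.75457 + 242.0 = 273.8085
M1: Pc = R·M1+t = (+0.25572, -0.01133, +0.81181); u = 434.3·(+0.25572)/0.81181 + 316.7 = 453.5057, v = 425.2·(-0.01133)/0.81181 + 242.0 = 236.0661
M2: Pc = R·M2+t = (+0.18372, -0.20745, +0.81763); u = 434.3·(+0.18372)/0.81763 + 316.7 = 414.2861, v = 425.2·(-0.20745)/0.81763 + 242.0 = 134.1183
M3: Pc = R·M3+t = (-0.00552, -0.13967, +0.76039); u = 434.3·(-0.00552)/0.76039 + 316.7 = 313.5467, v = 425.2·(-0.13967)/0.76039 + 242.0 = 163.8984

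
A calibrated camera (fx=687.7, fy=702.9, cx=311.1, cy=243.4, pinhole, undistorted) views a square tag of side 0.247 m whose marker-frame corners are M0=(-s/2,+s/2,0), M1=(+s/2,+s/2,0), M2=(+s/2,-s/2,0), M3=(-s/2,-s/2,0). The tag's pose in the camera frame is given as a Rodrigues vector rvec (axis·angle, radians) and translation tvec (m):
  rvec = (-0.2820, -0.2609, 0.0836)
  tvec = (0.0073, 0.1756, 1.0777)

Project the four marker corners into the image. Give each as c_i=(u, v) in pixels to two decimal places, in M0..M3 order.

c0=(231.49, 437.29) c1=(388.47, 445.52) c2=(390.40, 287.63) c3=(243.76, 271.20)

Intrinsics K: fx=687.7, fy=702.9, cx=311.1, cy=243.4
Marker side s = 0.247 m; corners in marker frame (Z=0):
  M0 = (-0.1235, +0.1235, 0)
  M1 = (+0.1235, +0.1235, 0)
  M2 = (+0.1235, -0.1235, 0)
  M3 = (-0.1235, -0.1235, 0)
rvec = (-0.2820, -0.2609, 0.0836), |rvec| = θ = 0.39317 rad = 22.527°
Rodrigues: sinθ=0.38312, 1−cosθ=0.07630; R = I + sinθ·[k]× + (1−cosθ)·[k]×²:
    [+0.96295 -0.04515 -0.26587]
    [+0.11778 +0.95730 +0.26402]
    [+0.24259 -0.28556 +0.92715]
t = (0.0073, 0.1756, 1.0777) m
M0: Pc = R·M0+t = (-0.11720, +0.27928, +1.01247); u = 687.7·(-0.11720)/1.01247 + 311.1 = 231.4943, v = 702.9·(+0.27928)/1.01247 + 243.4 = 437.2879
M1: Pc = R·M1+t = (+0.12065, +0.30837, +1.07239); u = 687.7·(+0.12065)/1.07239 + 311.1 = 388.4692, v = 702.9·(+0.30837)/1.07239 + 243.4 = 445.5222
M2: Pc = R·M2+t = (+0.13180, +0.07192, +1.14293); u = 687.7·(+0.13180)/1.14293 + 311.1 = 390.4044, v = 702.9·(+0.07192)/1.14293 + 243.4 = 287.6304
M3: Pc = R·M3+t = (-0.10605, +0.04283, +1.08301); u = 687.7·(-0.10605)/1.08301 + 311.1 = 243.7598, v = 702.9·(+0.04283)/1.08301 + 243.4 = 271.1966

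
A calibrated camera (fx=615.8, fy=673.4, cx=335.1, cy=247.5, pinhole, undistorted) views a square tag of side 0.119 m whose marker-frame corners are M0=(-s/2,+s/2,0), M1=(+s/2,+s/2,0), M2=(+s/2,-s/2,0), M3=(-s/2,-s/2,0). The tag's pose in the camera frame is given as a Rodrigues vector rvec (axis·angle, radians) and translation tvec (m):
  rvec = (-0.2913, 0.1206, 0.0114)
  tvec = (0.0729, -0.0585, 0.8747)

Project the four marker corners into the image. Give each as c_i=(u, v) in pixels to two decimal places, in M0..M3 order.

c0=(343.74, 246.61) c1=(429.41, 246.01) c2=(428.16, 159.30) c3=(345.74, 161.25)

Intrinsics K: fx=615.8, fy=673.4, cx=335.1, cy=247.5
Marker side s = 0.119 m; corners in marker frame (Z=0):
  M0 = (-0.0595, +0.0595, 0)
  M1 = (+0.0595, +0.0595, 0)
  M2 = (+0.0595, -0.0595, 0)
  M3 = (-0.0595, -0.0595, 0)
rvec = (-0.2913, 0.1206, 0.0114), |rvec| = θ = 0.31548 rad = 18.076°
Rodrigues: sinθ=0.31028, 1−cosθ=0.04935; R = I + sinθ·[k]× + (1−cosθ)·[k]×²:
    [+0.99272 -0.02863 +0.11696]
    [-0.00621 +0.95786 +0.28717]
    [-0.12026 -0.28581 +0.95071]
t = (0.0729, -0.0585, 0.8747) m
M0: Pc = R·M0+t = (+0.01213, -0.00114, +0.86485); u = 615.8·(+0.01213)/0.86485 + 335.1 = 343.7365, v = 673.4·(-0.00114)/0.86485 + 247.5 = 246.6139
M1: Pc = R·M1+t = (+0.13026, -0.00188, +0.85054); u = 615.8·(+0.13026)/0.85054 + 335.1 = 429.4122, v = 673.4·(-0.00188)/0.85054 + 247.5 = 246.0141
M2: Pc = R·M2+t = (+0.13367, -0.11586, +0.88455); u = 615.8·(+0.13367)/0.88455 + 335.1 = 428.1579, v = 673.4·(-0.11586)/0.88455 + 247.5 = 159.2954
M3: Pc = R·M3+t = (+0.01554, -0.11512, +0.89886); u = 615.8·(+0.01554)/0.89886 + 335.1 = 345.7439, v = 673.4·(-0.11512)/0.89886 + 247.5 = 161.2531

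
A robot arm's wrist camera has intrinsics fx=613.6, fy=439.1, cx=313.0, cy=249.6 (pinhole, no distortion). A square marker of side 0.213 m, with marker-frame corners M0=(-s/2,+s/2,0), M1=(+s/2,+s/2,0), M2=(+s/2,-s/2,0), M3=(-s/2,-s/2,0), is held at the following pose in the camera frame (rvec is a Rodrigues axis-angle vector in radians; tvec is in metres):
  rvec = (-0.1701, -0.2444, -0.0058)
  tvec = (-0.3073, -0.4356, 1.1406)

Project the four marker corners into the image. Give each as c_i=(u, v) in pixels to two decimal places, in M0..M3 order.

c0=(84.91, 116.64) c1=(205.53, 123.80) c2=(205.85, 49.73) c3=(89.03, 39.42)

Intrinsics K: fx=613.6, fy=439.1, cx=313.0, cy=249.6
Marker side s = 0.213 m; corners in marker frame (Z=0):
  M0 = (-0.1065, +0.1065, 0)
  M1 = (+0.1065, +0.1065, 0)
  M2 = (+0.1065, -0.1065, 0)
  M3 = (-0.1065, -0.1065, 0)
rvec = (-0.1701, -0.2444, -0.0058), |rvec| = θ = 0.29782 rad = 17.064°
Rodrigues: sinθ=0.29344, 1−cosθ=0.04402; R = I + sinθ·[k]× + (1−cosθ)·[k]×²:
    [+0.97034 +0.02635 -0.24031]
    [+0.01492 +0.98562 +0.16830]
    [+0.24129 -0.16689 +0.95599]
t = (-0.3073, -0.4356, 1.1406) m
M0: Pc = R·M0+t = (-0.40783, -0.33222, +1.09713); u = 613.6·(-0.40783)/1.09713 + 313.0 = 84.9068, v = 439.1·(-0.33222)/1.09713 + 249.6 = 116.6367
M1: Pc = R·M1+t = (-0.20115, -0.32904, +1.14852); u = 613.6·(-0.20115)/1.14852 + 313.0 = 205.5338, v = 439.1·(-0.32904)/1.14852 + 249.6 = 123.8015
M2: Pc = R·M2+t = (-0.20677, -0.53898, +1.18407); u = 613.6·(-0.20677)/1.18407 + 313.0 = 205.8519, v = 439.1·(-0.53898)/1.18407 + 249.6 = 49.7252
M3: Pc = R·M3+t = (-0.41345, -0.54216, +1.13268); u = 613.6·(-0.41345)/1.13268 + 313.0 = 89.0251, v = 439.1·(-0.54216)/1.13268 + 249.6 = 39.4240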